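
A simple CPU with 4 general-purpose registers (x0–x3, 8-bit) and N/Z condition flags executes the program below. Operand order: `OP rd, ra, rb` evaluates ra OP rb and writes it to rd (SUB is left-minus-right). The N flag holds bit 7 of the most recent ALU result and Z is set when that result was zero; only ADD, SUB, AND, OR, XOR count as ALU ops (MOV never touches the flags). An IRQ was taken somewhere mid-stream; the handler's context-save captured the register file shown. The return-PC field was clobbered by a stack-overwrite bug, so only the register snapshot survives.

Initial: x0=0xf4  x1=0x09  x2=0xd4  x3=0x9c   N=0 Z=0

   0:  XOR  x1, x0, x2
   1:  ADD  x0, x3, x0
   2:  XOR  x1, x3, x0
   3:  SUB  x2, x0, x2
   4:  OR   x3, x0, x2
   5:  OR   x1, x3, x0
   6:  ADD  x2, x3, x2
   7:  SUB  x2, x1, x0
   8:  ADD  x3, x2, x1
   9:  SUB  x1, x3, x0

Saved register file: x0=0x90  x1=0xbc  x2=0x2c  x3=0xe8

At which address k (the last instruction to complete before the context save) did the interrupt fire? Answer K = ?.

K = 8

after  0: x0=0xf4 x1=0x20 x2=0xd4 x3=0x9c  N=0 Z=0
after  1: x0=0x90 x1=0x20 x2=0xd4 x3=0x9c  N=1 Z=0
after  2: x0=0x90 x1=0x0c x2=0xd4 x3=0x9c  N=0 Z=0
after  3: x0=0x90 x1=0x0c x2=0xbc x3=0x9c  N=1 Z=0
after  4: x0=0x90 x1=0x0c x2=0xbc x3=0xbc  N=1 Z=0
after  5: x0=0x90 x1=0xbc x2=0xbc x3=0xbc  N=1 Z=0
after  6: x0=0x90 x1=0xbc x2=0x78 x3=0xbc  N=0 Z=0
after  7: x0=0x90 x1=0xbc x2=0x2c x3=0xbc  N=0 Z=0
after  8: x0=0x90 x1=0xbc x2=0x2c x3=0xe8  N=1 Z=0
-- IRQ taken; context saved, return-PC = 9 --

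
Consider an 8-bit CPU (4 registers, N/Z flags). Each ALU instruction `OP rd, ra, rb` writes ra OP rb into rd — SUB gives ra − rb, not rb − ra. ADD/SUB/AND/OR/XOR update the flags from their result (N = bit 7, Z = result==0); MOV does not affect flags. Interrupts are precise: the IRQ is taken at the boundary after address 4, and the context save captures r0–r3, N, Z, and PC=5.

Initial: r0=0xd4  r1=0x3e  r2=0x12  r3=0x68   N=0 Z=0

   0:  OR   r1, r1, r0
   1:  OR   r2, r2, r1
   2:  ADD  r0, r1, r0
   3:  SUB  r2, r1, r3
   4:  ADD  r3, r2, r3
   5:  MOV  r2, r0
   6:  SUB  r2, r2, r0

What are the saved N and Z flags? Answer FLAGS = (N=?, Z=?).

after  0: r0=0xd4 r1=0xfe r2=0x12 r3=0x68  N=1 Z=0
after  1: r0=0xd4 r1=0xfe r2=0xfe r3=0x68  N=1 Z=0
after  2: r0=0xd2 r1=0xfe r2=0xfe r3=0x68  N=1 Z=0
after  3: r0=0xd2 r1=0xfe r2=0x96 r3=0x68  N=1 Z=0
after  4: r0=0xd2 r1=0xfe r2=0x96 r3=0xfe  N=1 Z=0
-- IRQ taken; context saved, return-PC = 5 --

FLAGS = (N=1, Z=0)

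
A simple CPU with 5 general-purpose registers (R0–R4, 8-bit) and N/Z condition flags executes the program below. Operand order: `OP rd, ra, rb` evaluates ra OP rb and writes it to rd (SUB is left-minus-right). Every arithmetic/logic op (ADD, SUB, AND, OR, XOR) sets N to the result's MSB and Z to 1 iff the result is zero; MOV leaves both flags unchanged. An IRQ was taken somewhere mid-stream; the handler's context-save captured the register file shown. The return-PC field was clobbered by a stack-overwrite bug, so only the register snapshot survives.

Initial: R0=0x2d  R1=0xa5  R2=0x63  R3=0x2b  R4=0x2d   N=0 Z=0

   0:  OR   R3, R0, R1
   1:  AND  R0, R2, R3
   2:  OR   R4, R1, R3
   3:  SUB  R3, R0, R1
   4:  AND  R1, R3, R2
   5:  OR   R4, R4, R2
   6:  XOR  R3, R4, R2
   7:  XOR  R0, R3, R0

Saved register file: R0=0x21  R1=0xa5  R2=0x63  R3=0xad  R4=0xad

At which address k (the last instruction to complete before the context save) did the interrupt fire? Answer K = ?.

K = 2

after  0: R0=0x2d R1=0xa5 R2=0x63 R3=0xad R4=0x2d  N=1 Z=0
after  1: R0=0x21 R1=0xa5 R2=0x63 R3=0xad R4=0x2d  N=0 Z=0
after  2: R0=0x21 R1=0xa5 R2=0x63 R3=0xad R4=0xad  N=1 Z=0
-- IRQ taken; context saved, return-PC = 3 --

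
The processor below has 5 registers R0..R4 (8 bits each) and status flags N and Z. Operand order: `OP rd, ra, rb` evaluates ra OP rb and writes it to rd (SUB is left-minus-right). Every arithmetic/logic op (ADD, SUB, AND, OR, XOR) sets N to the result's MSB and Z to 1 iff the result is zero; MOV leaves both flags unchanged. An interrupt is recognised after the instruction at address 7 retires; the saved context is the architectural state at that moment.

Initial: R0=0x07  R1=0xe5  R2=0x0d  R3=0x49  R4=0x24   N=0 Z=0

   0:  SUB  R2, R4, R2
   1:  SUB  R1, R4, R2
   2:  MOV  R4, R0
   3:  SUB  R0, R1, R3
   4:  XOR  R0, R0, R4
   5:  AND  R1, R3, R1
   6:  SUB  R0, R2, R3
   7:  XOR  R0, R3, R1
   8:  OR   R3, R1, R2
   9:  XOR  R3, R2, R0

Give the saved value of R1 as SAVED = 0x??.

SAVED = 0x09

after  0: R0=0x07 R1=0xe5 R2=0x17 R3=0x49 R4=0x24  N=0 Z=0
after  1: R0=0x07 R1=0x0d R2=0x17 R3=0x49 R4=0x24  N=0 Z=0
after  2: R0=0x07 R1=0x0d R2=0x17 R3=0x49 R4=0x07  N=0 Z=0
after  3: R0=0xc4 R1=0x0d R2=0x17 R3=0x49 R4=0x07  N=1 Z=0
after  4: R0=0xc3 R1=0x0d R2=0x17 R3=0x49 R4=0x07  N=1 Z=0
after  5: R0=0xc3 R1=0x09 R2=0x17 R3=0x49 R4=0x07  N=0 Z=0
after  6: R0=0xce R1=0x09 R2=0x17 R3=0x49 R4=0x07  N=1 Z=0
after  7: R0=0x40 R1=0x09 R2=0x17 R3=0x49 R4=0x07  N=0 Z=0
-- IRQ taken; context saved, return-PC = 8 --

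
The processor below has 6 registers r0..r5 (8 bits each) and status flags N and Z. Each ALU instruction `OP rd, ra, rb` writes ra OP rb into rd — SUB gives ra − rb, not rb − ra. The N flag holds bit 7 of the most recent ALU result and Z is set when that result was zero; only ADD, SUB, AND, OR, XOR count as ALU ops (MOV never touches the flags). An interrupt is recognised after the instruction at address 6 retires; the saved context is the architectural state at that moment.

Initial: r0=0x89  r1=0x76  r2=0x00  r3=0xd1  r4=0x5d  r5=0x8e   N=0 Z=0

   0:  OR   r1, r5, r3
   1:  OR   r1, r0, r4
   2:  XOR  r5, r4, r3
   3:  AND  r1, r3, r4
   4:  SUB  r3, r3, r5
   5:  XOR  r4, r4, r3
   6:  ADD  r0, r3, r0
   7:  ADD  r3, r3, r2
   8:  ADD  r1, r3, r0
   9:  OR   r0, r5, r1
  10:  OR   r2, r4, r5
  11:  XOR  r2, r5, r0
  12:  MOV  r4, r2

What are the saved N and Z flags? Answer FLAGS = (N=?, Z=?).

FLAGS = (N=1, Z=0)

after  0: r0=0x89 r1=0xdf r2=0x00 r3=0xd1 r4=0x5d r5=0x8e  N=1 Z=0
after  1: r0=0x89 r1=0xdd r2=0x00 r3=0xd1 r4=0x5d r5=0x8e  N=1 Z=0
after  2: r0=0x89 r1=0xdd r2=0x00 r3=0xd1 r4=0x5d r5=0x8c  N=1 Z=0
after  3: r0=0x89 r1=0x51 r2=0x00 r3=0xd1 r4=0x5d r5=0x8c  N=0 Z=0
after  4: r0=0x89 r1=0x51 r2=0x00 r3=0x45 r4=0x5d r5=0x8c  N=0 Z=0
after  5: r0=0x89 r1=0x51 r2=0x00 r3=0x45 r4=0x18 r5=0x8c  N=0 Z=0
after  6: r0=0xce r1=0x51 r2=0x00 r3=0x45 r4=0x18 r5=0x8c  N=1 Z=0
-- IRQ taken; context saved, return-PC = 7 --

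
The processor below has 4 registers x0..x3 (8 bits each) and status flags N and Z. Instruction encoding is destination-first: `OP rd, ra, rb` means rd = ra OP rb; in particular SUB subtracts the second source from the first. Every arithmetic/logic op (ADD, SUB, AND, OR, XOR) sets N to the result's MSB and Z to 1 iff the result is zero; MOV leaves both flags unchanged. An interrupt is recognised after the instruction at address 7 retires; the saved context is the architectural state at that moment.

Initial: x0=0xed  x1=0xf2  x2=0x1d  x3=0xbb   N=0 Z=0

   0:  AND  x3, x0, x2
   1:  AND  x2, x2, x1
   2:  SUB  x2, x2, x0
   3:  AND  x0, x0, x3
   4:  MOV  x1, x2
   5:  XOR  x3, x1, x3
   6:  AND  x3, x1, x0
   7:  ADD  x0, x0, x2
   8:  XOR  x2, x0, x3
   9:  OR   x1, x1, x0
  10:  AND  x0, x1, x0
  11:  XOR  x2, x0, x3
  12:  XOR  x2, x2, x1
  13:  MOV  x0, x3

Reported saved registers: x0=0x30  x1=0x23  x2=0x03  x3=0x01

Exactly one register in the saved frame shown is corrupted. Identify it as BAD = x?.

BAD = x2

after  0: x0=0xed x1=0xf2 x2=0x1d x3=0x0d  N=0 Z=0
after  1: x0=0xed x1=0xf2 x2=0x10 x3=0x0d  N=0 Z=0
after  2: x0=0xed x1=0xf2 x2=0x23 x3=0x0d  N=0 Z=0
after  3: x0=0x0d x1=0xf2 x2=0x23 x3=0x0d  N=0 Z=0
after  4: x0=0x0d x1=0x23 x2=0x23 x3=0x0d  N=0 Z=0
after  5: x0=0x0d x1=0x23 x2=0x23 x3=0x2e  N=0 Z=0
after  6: x0=0x0d x1=0x23 x2=0x23 x3=0x01  N=0 Z=0
after  7: x0=0x30 x1=0x23 x2=0x23 x3=0x01  N=0 Z=0
-- IRQ taken; context saved, return-PC = 8 --
mismatch: x2: reported 0x03 vs actual 0x23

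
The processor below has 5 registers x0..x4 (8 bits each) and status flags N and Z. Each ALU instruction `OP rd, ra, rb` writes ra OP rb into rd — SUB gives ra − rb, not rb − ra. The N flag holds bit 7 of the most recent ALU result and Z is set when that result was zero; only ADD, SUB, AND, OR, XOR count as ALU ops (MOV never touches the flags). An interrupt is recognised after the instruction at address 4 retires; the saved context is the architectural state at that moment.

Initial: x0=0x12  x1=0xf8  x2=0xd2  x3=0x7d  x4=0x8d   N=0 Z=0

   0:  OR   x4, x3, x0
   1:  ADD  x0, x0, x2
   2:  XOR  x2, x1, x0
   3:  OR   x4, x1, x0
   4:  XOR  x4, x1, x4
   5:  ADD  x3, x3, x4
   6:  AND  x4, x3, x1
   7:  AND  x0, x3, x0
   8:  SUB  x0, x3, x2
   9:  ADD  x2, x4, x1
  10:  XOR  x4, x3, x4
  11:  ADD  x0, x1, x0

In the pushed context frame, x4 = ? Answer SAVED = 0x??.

SAVED = 0x04

after  0: x0=0x12 x1=0xf8 x2=0xd2 x3=0x7d x4=0x7f  N=0 Z=0
after  1: x0=0xe4 x1=0xf8 x2=0xd2 x3=0x7d x4=0x7f  N=1 Z=0
after  2: x0=0xe4 x1=0xf8 x2=0x1c x3=0x7d x4=0x7f  N=0 Z=0
after  3: x0=0xe4 x1=0xf8 x2=0x1c x3=0x7d x4=0xfc  N=1 Z=0
after  4: x0=0xe4 x1=0xf8 x2=0x1c x3=0x7d x4=0x04  N=0 Z=0
-- IRQ taken; context saved, return-PC = 5 --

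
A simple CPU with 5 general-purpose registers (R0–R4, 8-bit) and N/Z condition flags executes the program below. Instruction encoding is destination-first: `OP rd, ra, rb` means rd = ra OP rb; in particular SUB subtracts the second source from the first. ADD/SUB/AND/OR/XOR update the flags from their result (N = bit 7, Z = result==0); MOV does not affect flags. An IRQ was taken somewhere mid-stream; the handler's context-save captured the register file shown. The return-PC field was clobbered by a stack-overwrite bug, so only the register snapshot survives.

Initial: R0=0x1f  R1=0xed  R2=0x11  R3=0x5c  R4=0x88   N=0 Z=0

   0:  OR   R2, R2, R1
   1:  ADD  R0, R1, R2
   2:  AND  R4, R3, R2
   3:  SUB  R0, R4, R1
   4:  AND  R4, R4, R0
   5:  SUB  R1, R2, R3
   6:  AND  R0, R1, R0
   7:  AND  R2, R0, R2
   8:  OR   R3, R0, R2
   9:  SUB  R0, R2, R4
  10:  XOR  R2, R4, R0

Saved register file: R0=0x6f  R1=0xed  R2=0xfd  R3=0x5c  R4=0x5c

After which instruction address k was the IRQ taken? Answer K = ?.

after  0: R0=0x1f R1=0xed R2=0xfd R3=0x5c R4=0x88  N=1 Z=0
after  1: R0=0xea R1=0xed R2=0xfd R3=0x5c R4=0x88  N=1 Z=0
after  2: R0=0xea R1=0xed R2=0xfd R3=0x5c R4=0x5c  N=0 Z=0
after  3: R0=0x6f R1=0xed R2=0xfd R3=0x5c R4=0x5c  N=0 Z=0
-- IRQ taken; context saved, return-PC = 4 --

K = 3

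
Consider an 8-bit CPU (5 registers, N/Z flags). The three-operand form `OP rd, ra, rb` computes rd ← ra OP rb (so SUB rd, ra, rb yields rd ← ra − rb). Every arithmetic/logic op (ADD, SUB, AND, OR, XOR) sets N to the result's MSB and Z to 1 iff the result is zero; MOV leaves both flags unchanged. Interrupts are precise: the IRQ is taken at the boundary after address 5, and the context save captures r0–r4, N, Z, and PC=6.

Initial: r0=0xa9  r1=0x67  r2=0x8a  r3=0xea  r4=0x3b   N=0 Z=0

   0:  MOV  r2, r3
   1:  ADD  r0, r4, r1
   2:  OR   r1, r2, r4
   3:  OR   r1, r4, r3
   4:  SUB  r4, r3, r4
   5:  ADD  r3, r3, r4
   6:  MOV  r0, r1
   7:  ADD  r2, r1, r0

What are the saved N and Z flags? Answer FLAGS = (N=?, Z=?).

FLAGS = (N=1, Z=0)

after  0: r0=0xa9 r1=0x67 r2=0xea r3=0xea r4=0x3b  N=0 Z=0
after  1: r0=0xa2 r1=0x67 r2=0xea r3=0xea r4=0x3b  N=1 Z=0
after  2: r0=0xa2 r1=0xfb r2=0xea r3=0xea r4=0x3b  N=1 Z=0
after  3: r0=0xa2 r1=0xfb r2=0xea r3=0xea r4=0x3b  N=1 Z=0
after  4: r0=0xa2 r1=0xfb r2=0xea r3=0xea r4=0xaf  N=1 Z=0
after  5: r0=0xa2 r1=0xfb r2=0xea r3=0x99 r4=0xaf  N=1 Z=0
-- IRQ taken; context saved, return-PC = 6 --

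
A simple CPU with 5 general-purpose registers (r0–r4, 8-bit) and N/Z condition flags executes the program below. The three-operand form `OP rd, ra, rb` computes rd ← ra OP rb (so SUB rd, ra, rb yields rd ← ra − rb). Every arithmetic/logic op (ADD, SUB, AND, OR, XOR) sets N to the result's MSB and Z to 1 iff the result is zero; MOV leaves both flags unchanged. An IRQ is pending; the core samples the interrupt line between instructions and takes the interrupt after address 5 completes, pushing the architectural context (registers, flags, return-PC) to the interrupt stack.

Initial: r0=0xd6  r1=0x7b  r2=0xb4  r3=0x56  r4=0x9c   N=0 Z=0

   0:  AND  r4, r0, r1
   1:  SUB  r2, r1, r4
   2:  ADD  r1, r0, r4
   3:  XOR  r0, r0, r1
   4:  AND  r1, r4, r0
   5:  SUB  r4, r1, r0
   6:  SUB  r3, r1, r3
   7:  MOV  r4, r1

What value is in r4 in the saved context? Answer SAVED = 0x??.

SAVED = 0x54

after  0: r0=0xd6 r1=0x7b r2=0xb4 r3=0x56 r4=0x52  N=0 Z=0
after  1: r0=0xd6 r1=0x7b r2=0x29 r3=0x56 r4=0x52  N=0 Z=0
after  2: r0=0xd6 r1=0x28 r2=0x29 r3=0x56 r4=0x52  N=0 Z=0
after  3: r0=0xfe r1=0x28 r2=0x29 r3=0x56 r4=0x52  N=1 Z=0
after  4: r0=0xfe r1=0x52 r2=0x29 r3=0x56 r4=0x52  N=0 Z=0
after  5: r0=0xfe r1=0x52 r2=0x29 r3=0x56 r4=0x54  N=0 Z=0
-- IRQ taken; context saved, return-PC = 6 --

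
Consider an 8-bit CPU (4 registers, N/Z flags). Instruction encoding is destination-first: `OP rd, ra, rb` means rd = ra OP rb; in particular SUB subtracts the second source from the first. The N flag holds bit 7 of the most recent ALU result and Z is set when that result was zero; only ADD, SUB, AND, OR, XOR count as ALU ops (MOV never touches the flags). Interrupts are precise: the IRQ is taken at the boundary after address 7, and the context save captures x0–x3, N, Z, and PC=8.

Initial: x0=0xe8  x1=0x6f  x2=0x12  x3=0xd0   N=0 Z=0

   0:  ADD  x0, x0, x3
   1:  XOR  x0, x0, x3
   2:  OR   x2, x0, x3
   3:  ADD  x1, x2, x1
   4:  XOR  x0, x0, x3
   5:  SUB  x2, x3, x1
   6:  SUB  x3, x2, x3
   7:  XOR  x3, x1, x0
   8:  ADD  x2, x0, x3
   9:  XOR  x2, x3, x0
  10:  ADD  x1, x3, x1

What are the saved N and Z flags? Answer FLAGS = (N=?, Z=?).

FLAGS = (N=1, Z=0)

after  0: x0=0xb8 x1=0x6f x2=0x12 x3=0xd0  N=1 Z=0
after  1: x0=0x68 x1=0x6f x2=0x12 x3=0xd0  N=0 Z=0
after  2: x0=0x68 x1=0x6f x2=0xf8 x3=0xd0  N=1 Z=0
after  3: x0=0x68 x1=0x67 x2=0xf8 x3=0xd0  N=0 Z=0
after  4: x0=0xb8 x1=0x67 x2=0xf8 x3=0xd0  N=1 Z=0
after  5: x0=0xb8 x1=0x67 x2=0x69 x3=0xd0  N=0 Z=0
after  6: x0=0xb8 x1=0x67 x2=0x69 x3=0x99  N=1 Z=0
after  7: x0=0xb8 x1=0x67 x2=0x69 x3=0xdf  N=1 Z=0
-- IRQ taken; context saved, return-PC = 8 --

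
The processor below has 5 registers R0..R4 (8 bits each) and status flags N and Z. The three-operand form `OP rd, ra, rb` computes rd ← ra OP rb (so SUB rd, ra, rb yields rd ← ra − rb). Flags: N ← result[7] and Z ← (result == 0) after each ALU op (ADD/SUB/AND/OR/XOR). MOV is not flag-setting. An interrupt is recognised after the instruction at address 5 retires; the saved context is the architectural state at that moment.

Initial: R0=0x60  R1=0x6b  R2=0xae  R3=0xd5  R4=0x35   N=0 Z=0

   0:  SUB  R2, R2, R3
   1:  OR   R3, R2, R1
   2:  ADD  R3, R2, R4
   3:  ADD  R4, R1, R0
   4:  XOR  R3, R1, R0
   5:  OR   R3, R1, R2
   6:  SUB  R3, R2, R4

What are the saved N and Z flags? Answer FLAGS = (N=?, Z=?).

FLAGS = (N=1, Z=0)

after  0: R0=0x60 R1=0x6b R2=0xd9 R3=0xd5 R4=0x35  N=1 Z=0
after  1: R0=0x60 R1=0x6b R2=0xd9 R3=0xfb R4=0x35  N=1 Z=0
after  2: R0=0x60 R1=0x6b R2=0xd9 R3=0x0e R4=0x35  N=0 Z=0
after  3: R0=0x60 R1=0x6b R2=0xd9 R3=0x0e R4=0xcb  N=1 Z=0
after  4: R0=0x60 R1=0x6b R2=0xd9 R3=0x0b R4=0xcb  N=0 Z=0
after  5: R0=0x60 R1=0x6b R2=0xd9 R3=0xfb R4=0xcb  N=1 Z=0
-- IRQ taken; context saved, return-PC = 6 --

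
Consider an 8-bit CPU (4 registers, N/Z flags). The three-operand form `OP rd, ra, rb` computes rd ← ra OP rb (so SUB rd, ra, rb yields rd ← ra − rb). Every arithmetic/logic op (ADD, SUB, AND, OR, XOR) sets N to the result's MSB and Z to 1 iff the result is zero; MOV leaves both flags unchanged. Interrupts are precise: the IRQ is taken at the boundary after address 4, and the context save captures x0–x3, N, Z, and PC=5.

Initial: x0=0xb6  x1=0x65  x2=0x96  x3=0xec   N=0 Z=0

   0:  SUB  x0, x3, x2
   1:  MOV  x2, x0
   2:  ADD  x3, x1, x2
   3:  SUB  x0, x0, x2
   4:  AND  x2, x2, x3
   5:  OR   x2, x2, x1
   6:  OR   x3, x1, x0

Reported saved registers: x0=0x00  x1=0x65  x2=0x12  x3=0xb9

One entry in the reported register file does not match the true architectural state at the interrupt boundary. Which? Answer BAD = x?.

after  0: x0=0x56 x1=0x65 x2=0x96 x3=0xec  N=0 Z=0
after  1: x0=0x56 x1=0x65 x2=0x56 x3=0xec  N=0 Z=0
after  2: x0=0x56 x1=0x65 x2=0x56 x3=0xbb  N=1 Z=0
after  3: x0=0x00 x1=0x65 x2=0x56 x3=0xbb  N=0 Z=1
after  4: x0=0x00 x1=0x65 x2=0x12 x3=0xbb  N=0 Z=0
-- IRQ taken; context saved, return-PC = 5 --
mismatch: x3: reported 0xb9 vs actual 0xbb

BAD = x3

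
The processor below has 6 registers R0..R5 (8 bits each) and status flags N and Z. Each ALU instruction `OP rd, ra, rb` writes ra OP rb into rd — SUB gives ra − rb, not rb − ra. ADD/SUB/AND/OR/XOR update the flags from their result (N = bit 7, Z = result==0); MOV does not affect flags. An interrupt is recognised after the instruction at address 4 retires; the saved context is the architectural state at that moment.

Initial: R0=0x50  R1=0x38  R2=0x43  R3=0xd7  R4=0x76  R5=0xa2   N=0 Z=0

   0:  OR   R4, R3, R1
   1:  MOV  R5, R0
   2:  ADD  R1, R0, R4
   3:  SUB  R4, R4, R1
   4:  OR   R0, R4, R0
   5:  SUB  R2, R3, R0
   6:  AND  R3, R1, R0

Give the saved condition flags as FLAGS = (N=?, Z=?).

FLAGS = (N=1, Z=0)

after  0: R0=0x50 R1=0x38 R2=0x43 R3=0xd7 R4=0xff R5=0xa2  N=1 Z=0
after  1: R0=0x50 R1=0x38 R2=0x43 R3=0xd7 R4=0xff R5=0x50  N=1 Z=0
after  2: R0=0x50 R1=0x4f R2=0x43 R3=0xd7 R4=0xff R5=0x50  N=0 Z=0
after  3: R0=0x50 R1=0x4f R2=0x43 R3=0xd7 R4=0xb0 R5=0x50  N=1 Z=0
after  4: R0=0xf0 R1=0x4f R2=0x43 R3=0xd7 R4=0xb0 R5=0x50  N=1 Z=0
-- IRQ taken; context saved, return-PC = 5 --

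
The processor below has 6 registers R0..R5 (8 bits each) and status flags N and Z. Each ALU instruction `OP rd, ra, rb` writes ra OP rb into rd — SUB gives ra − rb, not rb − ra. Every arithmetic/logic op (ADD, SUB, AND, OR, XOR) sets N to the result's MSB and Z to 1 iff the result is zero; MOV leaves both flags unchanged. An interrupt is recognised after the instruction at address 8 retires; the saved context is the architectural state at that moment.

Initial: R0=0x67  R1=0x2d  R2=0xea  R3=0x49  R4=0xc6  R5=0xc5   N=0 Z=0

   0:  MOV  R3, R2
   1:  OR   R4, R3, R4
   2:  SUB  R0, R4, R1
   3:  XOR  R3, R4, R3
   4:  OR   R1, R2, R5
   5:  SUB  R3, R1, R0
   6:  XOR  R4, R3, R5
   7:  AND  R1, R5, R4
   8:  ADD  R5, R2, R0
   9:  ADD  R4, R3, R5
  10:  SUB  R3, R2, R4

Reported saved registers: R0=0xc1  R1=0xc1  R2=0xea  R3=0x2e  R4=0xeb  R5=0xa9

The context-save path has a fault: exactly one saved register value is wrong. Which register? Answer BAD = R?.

after  0: R0=0x67 R1=0x2d R2=0xea R3=0xea R4=0xc6 R5=0xc5  N=0 Z=0
after  1: R0=0x67 R1=0x2d R2=0xea R3=0xea R4=0xee R5=0xc5  N=1 Z=0
after  2: R0=0xc1 R1=0x2d R2=0xea R3=0xea R4=0xee R5=0xc5  N=1 Z=0
after  3: R0=0xc1 R1=0x2d R2=0xea R3=0x04 R4=0xee R5=0xc5  N=0 Z=0
after  4: R0=0xc1 R1=0xef R2=0xea R3=0x04 R4=0xee R5=0xc5  N=1 Z=0
after  5: R0=0xc1 R1=0xef R2=0xea R3=0x2e R4=0xee R5=0xc5  N=0 Z=0
after  6: R0=0xc1 R1=0xef R2=0xea R3=0x2e R4=0xeb R5=0xc5  N=1 Z=0
after  7: R0=0xc1 R1=0xc1 R2=0xea R3=0x2e R4=0xeb R5=0xc5  N=1 Z=0
after  8: R0=0xc1 R1=0xc1 R2=0xea R3=0x2e R4=0xeb R5=0xab  N=1 Z=0
-- IRQ taken; context saved, return-PC = 9 --
mismatch: R5: reported 0xa9 vs actual 0xab

BAD = R5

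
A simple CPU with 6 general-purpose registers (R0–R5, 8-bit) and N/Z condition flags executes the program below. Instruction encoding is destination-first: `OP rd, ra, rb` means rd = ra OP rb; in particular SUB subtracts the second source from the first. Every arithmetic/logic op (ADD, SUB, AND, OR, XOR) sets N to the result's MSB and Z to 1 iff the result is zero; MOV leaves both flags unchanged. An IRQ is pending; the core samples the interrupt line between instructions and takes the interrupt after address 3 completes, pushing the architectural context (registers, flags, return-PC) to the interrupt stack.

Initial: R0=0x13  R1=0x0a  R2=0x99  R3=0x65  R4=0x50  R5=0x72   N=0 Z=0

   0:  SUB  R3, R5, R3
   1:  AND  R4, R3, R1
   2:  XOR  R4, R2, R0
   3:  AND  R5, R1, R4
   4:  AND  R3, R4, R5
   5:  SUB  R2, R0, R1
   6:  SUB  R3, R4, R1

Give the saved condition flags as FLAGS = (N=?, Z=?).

after  0: R0=0x13 R1=0x0a R2=0x99 R3=0x0d R4=0x50 R5=0x72  N=0 Z=0
after  1: R0=0x13 R1=0x0a R2=0x99 R3=0x0d R4=0x08 R5=0x72  N=0 Z=0
after  2: R0=0x13 R1=0x0a R2=0x99 R3=0x0d R4=0x8a R5=0x72  N=1 Z=0
after  3: R0=0x13 R1=0x0a R2=0x99 R3=0x0d R4=0x8a R5=0x0a  N=0 Z=0
-- IRQ taken; context saved, return-PC = 4 --

FLAGS = (N=0, Z=0)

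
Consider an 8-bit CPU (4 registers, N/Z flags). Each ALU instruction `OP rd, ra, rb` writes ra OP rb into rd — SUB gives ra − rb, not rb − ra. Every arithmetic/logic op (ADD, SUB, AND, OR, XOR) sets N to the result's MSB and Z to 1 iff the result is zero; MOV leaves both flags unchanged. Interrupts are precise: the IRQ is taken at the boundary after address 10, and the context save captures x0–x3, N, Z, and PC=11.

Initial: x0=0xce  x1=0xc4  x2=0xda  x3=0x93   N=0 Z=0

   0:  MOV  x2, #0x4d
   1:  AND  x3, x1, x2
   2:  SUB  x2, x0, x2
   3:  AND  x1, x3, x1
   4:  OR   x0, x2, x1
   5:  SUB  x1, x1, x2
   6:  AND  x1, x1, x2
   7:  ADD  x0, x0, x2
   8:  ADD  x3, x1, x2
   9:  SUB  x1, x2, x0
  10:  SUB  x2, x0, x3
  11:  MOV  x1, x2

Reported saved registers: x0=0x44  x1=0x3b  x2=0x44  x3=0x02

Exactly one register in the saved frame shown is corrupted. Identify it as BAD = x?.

after  0: x0=0xce x1=0xc4 x2=0x4d x3=0x93  N=0 Z=0
after  1: x0=0xce x1=0xc4 x2=0x4d x3=0x44  N=0 Z=0
after  2: x0=0xce x1=0xc4 x2=0x81 x3=0x44  N=1 Z=0
after  3: x0=0xce x1=0x44 x2=0x81 x3=0x44  N=0 Z=0
after  4: x0=0xc5 x1=0x44 x2=0x81 x3=0x44  N=1 Z=0
after  5: x0=0xc5 x1=0xc3 x2=0x81 x3=0x44  N=1 Z=0
after  6: x0=0xc5 x1=0x81 x2=0x81 x3=0x44  N=1 Z=0
after  7: x0=0x46 x1=0x81 x2=0x81 x3=0x44  N=0 Z=0
after  8: x0=0x46 x1=0x81 x2=0x81 x3=0x02  N=0 Z=0
after  9: x0=0x46 x1=0x3b x2=0x81 x3=0x02  N=0 Z=0
after 10: x0=0x46 x1=0x3b x2=0x44 x3=0x02  N=0 Z=0
-- IRQ taken; context saved, return-PC = 11 --
mismatch: x0: reported 0x44 vs actual 0x46

BAD = x0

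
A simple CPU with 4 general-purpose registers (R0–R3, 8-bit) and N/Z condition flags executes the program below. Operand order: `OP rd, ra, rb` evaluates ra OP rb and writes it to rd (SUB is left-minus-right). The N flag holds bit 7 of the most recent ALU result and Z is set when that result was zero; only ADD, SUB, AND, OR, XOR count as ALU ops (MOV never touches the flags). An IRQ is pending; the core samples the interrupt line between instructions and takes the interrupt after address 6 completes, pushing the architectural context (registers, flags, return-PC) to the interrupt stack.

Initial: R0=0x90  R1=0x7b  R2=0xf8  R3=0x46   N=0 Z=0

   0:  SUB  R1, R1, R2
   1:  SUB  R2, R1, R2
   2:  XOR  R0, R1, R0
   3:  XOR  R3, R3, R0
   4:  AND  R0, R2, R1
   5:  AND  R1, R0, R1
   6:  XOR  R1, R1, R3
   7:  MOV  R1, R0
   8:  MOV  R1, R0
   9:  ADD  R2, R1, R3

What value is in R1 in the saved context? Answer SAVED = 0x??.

after  0: R0=0x90 R1=0x83 R2=0xf8 R3=0x46  N=1 Z=0
after  1: R0=0x90 R1=0x83 R2=0x8b R3=0x46  N=1 Z=0
after  2: R0=0x13 R1=0x83 R2=0x8b R3=0x46  N=0 Z=0
after  3: R0=0x13 R1=0x83 R2=0x8b R3=0x55  N=0 Z=0
after  4: R0=0x83 R1=0x83 R2=0x8b R3=0x55  N=1 Z=0
after  5: R0=0x83 R1=0x83 R2=0x8b R3=0x55  N=1 Z=0
after  6: R0=0x83 R1=0xd6 R2=0x8b R3=0x55  N=1 Z=0
-- IRQ taken; context saved, return-PC = 7 --

SAVED = 0xd6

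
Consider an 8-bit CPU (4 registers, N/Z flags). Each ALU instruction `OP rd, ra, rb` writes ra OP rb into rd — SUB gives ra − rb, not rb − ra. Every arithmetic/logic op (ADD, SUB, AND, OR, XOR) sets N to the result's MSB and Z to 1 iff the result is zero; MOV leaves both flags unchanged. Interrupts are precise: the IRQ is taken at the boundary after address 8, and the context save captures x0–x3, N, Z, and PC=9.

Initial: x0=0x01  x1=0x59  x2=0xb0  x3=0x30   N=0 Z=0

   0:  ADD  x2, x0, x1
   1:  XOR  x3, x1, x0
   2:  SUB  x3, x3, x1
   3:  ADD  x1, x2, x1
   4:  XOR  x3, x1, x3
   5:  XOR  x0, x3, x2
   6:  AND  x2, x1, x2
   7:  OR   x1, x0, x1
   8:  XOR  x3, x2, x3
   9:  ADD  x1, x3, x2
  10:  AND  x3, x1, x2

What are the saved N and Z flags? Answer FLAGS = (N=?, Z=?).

after  0: x0=0x01 x1=0x59 x2=0x5a x3=0x30  N=0 Z=0
after  1: x0=0x01 x1=0x59 x2=0x5a x3=0x58  N=0 Z=0
after  2: x0=0x01 x1=0x59 x2=0x5a x3=0xff  N=1 Z=0
after  3: x0=0x01 x1=0xb3 x2=0x5a x3=0xff  N=1 Z=0
after  4: x0=0x01 x1=0xb3 x2=0x5a x3=0x4c  N=0 Z=0
after  5: x0=0x16 x1=0xb3 x2=0x5a x3=0x4c  N=0 Z=0
after  6: x0=0x16 x1=0xb3 x2=0x12 x3=0x4c  N=0 Z=0
after  7: x0=0x16 x1=0xb7 x2=0x12 x3=0x4c  N=1 Z=0
after  8: x0=0x16 x1=0xb7 x2=0x12 x3=0x5e  N=0 Z=0
-- IRQ taken; context saved, return-PC = 9 --

FLAGS = (N=0, Z=0)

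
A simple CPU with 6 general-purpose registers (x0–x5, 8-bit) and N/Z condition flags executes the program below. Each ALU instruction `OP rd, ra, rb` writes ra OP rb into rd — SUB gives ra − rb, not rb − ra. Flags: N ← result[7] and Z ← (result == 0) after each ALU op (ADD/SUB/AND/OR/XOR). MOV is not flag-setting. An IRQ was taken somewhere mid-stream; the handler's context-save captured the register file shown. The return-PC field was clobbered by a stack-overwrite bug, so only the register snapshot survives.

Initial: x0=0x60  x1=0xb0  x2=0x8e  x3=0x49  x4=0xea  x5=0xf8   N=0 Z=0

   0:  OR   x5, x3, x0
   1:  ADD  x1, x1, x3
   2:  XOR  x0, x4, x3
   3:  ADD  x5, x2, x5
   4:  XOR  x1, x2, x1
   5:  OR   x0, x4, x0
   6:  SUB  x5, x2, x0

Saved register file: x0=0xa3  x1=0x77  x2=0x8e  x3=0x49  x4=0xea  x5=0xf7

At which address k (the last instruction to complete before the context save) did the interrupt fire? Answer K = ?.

K = 4

after  0: x0=0x60 x1=0xb0 x2=0x8e x3=0x49 x4=0xea x5=0x69  N=0 Z=0
after  1: x0=0x60 x1=0xf9 x2=0x8e x3=0x49 x4=0xea x5=0x69  N=1 Z=0
after  2: x0=0xa3 x1=0xf9 x2=0x8e x3=0x49 x4=0xea x5=0x69  N=1 Z=0
after  3: x0=0xa3 x1=0xf9 x2=0x8e x3=0x49 x4=0xea x5=0xf7  N=1 Z=0
after  4: x0=0xa3 x1=0x77 x2=0x8e x3=0x49 x4=0xea x5=0xf7  N=0 Z=0
-- IRQ taken; context saved, return-PC = 5 --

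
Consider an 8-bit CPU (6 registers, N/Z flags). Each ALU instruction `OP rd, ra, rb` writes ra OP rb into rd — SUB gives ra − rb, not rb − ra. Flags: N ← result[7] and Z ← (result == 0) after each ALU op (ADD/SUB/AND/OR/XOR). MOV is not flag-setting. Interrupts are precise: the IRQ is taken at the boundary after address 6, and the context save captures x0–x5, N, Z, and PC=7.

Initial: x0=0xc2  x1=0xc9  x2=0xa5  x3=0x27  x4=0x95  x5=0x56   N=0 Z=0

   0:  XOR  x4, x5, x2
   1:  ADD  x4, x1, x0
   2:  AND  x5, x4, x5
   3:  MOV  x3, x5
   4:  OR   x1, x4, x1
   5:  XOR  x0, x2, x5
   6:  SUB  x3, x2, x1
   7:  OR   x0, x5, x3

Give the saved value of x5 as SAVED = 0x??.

after  0: x0=0xc2 x1=0xc9 x2=0xa5 x3=0x27 x4=0xf3 x5=0x56  N=1 Z=0
after  1: x0=0xc2 x1=0xc9 x2=0xa5 x3=0x27 x4=0x8b x5=0x56  N=1 Z=0
after  2: x0=0xc2 x1=0xc9 x2=0xa5 x3=0x27 x4=0x8b x5=0x02  N=0 Z=0
after  3: x0=0xc2 x1=0xc9 x2=0xa5 x3=0x02 x4=0x8b x5=0x02  N=0 Z=0
after  4: x0=0xc2 x1=0xcb x2=0xa5 x3=0x02 x4=0x8b x5=0x02  N=1 Z=0
after  5: x0=0xa7 x1=0xcb x2=0xa5 x3=0x02 x4=0x8b x5=0x02  N=1 Z=0
after  6: x0=0xa7 x1=0xcb x2=0xa5 x3=0xda x4=0x8b x5=0x02  N=1 Z=0
-- IRQ taken; context saved, return-PC = 7 --

SAVED = 0x02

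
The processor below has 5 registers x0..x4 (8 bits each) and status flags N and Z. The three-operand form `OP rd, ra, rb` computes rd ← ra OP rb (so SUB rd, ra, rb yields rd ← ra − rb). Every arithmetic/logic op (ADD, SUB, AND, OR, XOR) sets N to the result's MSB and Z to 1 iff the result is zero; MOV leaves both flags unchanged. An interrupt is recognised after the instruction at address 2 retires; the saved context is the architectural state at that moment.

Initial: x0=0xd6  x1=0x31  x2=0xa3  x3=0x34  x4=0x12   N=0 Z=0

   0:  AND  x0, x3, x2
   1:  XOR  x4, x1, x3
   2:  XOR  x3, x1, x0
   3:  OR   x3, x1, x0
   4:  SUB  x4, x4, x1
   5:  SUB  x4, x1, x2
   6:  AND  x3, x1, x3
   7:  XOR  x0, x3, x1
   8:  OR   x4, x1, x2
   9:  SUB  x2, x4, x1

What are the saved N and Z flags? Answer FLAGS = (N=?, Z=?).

FLAGS = (N=0, Z=0)

after  0: x0=0x20 x1=0x31 x2=0xa3 x3=0x34 x4=0x12  N=0 Z=0
after  1: x0=0x20 x1=0x31 x2=0xa3 x3=0x34 x4=0x05  N=0 Z=0
after  2: x0=0x20 x1=0x31 x2=0xa3 x3=0x11 x4=0x05  N=0 Z=0
-- IRQ taken; context saved, return-PC = 3 --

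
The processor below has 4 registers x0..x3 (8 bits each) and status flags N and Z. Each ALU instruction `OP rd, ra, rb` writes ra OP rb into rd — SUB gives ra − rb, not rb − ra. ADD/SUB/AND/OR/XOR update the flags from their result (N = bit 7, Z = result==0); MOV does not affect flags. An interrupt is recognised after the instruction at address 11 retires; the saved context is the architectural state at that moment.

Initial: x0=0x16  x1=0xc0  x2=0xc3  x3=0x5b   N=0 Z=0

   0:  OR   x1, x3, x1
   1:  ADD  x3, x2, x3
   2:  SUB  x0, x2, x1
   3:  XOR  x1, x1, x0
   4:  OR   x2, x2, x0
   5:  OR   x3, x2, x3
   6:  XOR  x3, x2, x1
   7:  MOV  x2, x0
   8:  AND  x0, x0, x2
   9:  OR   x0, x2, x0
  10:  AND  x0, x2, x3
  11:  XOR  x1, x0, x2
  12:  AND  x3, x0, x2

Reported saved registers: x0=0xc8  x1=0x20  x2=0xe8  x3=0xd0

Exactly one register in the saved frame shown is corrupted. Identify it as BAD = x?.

after  0: x0=0x16 x1=0xdb x2=0xc3 x3=0x5b  N=1 Z=0
after  1: x0=0x16 x1=0xdb x2=0xc3 x3=0x1e  N=0 Z=0
after  2: x0=0xe8 x1=0xdb x2=0xc3 x3=0x1e  N=1 Z=0
after  3: x0=0xe8 x1=0x33 x2=0xc3 x3=0x1e  N=0 Z=0
after  4: x0=0xe8 x1=0x33 x2=0xeb x3=0x1e  N=1 Z=0
after  5: x0=0xe8 x1=0x33 x2=0xeb x3=0xff  N=1 Z=0
after  6: x0=0xe8 x1=0x33 x2=0xeb x3=0xd8  N=1 Z=0
after  7: x0=0xe8 x1=0x33 x2=0xe8 x3=0xd8  N=1 Z=0
after  8: x0=0xe8 x1=0x33 x2=0xe8 x3=0xd8  N=1 Z=0
after  9: x0=0xe8 x1=0x33 x2=0xe8 x3=0xd8  N=1 Z=0
after 10: x0=0xc8 x1=0x33 x2=0xe8 x3=0xd8  N=1 Z=0
after 11: x0=0xc8 x1=0x20 x2=0xe8 x3=0xd8  N=0 Z=0
-- IRQ taken; context saved, return-PC = 12 --
mismatch: x3: reported 0xd0 vs actual 0xd8

BAD = x3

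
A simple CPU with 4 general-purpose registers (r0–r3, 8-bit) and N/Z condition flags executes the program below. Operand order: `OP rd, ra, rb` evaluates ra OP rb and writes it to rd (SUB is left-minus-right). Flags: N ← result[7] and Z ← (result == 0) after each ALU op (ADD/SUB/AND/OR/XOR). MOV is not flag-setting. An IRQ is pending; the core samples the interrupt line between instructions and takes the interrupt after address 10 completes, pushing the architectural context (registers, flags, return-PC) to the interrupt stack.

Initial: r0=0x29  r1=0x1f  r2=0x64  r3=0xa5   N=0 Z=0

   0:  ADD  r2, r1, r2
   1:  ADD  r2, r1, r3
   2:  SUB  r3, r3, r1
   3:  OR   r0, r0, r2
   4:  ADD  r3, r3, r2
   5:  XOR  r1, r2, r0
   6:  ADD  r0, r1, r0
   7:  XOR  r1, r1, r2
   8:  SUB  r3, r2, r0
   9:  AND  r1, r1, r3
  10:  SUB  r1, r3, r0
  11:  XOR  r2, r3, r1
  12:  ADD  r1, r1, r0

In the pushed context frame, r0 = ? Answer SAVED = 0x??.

after  0: r0=0x29 r1=0x1f r2=0x83 r3=0xa5  N=1 Z=0
after  1: r0=0x29 r1=0x1f r2=0xc4 r3=0xa5  N=1 Z=0
after  2: r0=0x29 r1=0x1f r2=0xc4 r3=0x86  N=1 Z=0
after  3: r0=0xed r1=0x1f r2=0xc4 r3=0x86  N=1 Z=0
after  4: r0=0xed r1=0x1f r2=0xc4 r3=0x4a  N=0 Z=0
after  5: r0=0xed r1=0x29 r2=0xc4 r3=0x4a  N=0 Z=0
after  6: r0=0x16 r1=0x29 r2=0xc4 r3=0x4a  N=0 Z=0
after  7: r0=0x16 r1=0xed r2=0xc4 r3=0x4a  N=1 Z=0
after  8: r0=0x16 r1=0xed r2=0xc4 r3=0xae  N=1 Z=0
after  9: r0=0x16 r1=0xac r2=0xc4 r3=0xae  N=1 Z=0
after 10: r0=0x16 r1=0x98 r2=0xc4 r3=0xae  N=1 Z=0
-- IRQ taken; context saved, return-PC = 11 --

SAVED = 0x16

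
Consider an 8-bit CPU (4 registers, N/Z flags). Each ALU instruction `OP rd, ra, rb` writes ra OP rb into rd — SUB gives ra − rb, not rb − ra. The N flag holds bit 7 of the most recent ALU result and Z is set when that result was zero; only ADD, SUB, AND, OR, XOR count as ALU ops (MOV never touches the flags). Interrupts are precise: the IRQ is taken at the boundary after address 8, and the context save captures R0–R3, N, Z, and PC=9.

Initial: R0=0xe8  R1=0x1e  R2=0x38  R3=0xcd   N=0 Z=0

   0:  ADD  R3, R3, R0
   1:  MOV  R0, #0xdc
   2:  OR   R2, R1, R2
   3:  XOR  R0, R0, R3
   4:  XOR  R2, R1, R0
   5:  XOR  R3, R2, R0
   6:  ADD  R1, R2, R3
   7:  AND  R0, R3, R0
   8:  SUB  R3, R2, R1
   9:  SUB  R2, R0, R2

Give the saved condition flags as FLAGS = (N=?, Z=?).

after  0: R0=0xe8 R1=0x1e R2=0x38 R3=0xb5  N=1 Z=0
after  1: R0=0xdc R1=0x1e R2=0x38 R3=0xb5  N=1 Z=0
after  2: R0=0xdc R1=0x1e R2=0x3e R3=0xb5  N=0 Z=0
after  3: R0=0x69 R1=0x1e R2=0x3e R3=0xb5  N=0 Z=0
after  4: R0=0x69 R1=0x1e R2=0x77 R3=0xb5  N=0 Z=0
after  5: R0=0x69 R1=0x1e R2=0x77 R3=0x1e  N=0 Z=0
after  6: R0=0x69 R1=0x95 R2=0x77 R3=0x1e  N=1 Z=0
after  7: R0=0x08 R1=0x95 R2=0x77 R3=0x1e  N=0 Z=0
after  8: R0=0x08 R1=0x95 R2=0x77 R3=0xe2  N=1 Z=0
-- IRQ taken; context saved, return-PC = 9 --

FLAGS = (N=1, Z=0)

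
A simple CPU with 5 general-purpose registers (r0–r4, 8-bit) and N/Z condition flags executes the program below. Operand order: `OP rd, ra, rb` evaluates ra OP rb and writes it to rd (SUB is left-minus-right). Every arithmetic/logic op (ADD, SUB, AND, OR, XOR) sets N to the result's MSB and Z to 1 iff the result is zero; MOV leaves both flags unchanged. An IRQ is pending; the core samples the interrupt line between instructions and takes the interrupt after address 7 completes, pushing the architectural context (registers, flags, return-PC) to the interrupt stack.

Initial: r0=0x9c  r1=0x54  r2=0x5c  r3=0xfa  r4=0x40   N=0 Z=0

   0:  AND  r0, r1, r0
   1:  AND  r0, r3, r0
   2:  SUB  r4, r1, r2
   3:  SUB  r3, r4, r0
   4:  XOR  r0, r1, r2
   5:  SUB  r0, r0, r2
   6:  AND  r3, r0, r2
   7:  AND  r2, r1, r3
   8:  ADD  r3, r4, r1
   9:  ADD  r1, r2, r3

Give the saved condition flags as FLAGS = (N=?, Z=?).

FLAGS = (N=0, Z=0)

after  0: r0=0x14 r1=0x54 r2=0x5c r3=0xfa r4=0x40  N=0 Z=0
after  1: r0=0x10 r1=0x54 r2=0x5c r3=0xfa r4=0x40  N=0 Z=0
after  2: r0=0x10 r1=0x54 r2=0x5c r3=0xfa r4=0xf8  N=1 Z=0
after  3: r0=0x10 r1=0x54 r2=0x5c r3=0xe8 r4=0xf8  N=1 Z=0
after  4: r0=0x08 r1=0x54 r2=0x5c r3=0xe8 r4=0xf8  N=0 Z=0
after  5: r0=0xac r1=0x54 r2=0x5c r3=0xe8 r4=0xf8  N=1 Z=0
after  6: r0=0xac r1=0x54 r2=0x5c r3=0x0c r4=0xf8  N=0 Z=0
after  7: r0=0xac r1=0x54 r2=0x04 r3=0x0c r4=0xf8  N=0 Z=0
-- IRQ taken; context saved, return-PC = 8 --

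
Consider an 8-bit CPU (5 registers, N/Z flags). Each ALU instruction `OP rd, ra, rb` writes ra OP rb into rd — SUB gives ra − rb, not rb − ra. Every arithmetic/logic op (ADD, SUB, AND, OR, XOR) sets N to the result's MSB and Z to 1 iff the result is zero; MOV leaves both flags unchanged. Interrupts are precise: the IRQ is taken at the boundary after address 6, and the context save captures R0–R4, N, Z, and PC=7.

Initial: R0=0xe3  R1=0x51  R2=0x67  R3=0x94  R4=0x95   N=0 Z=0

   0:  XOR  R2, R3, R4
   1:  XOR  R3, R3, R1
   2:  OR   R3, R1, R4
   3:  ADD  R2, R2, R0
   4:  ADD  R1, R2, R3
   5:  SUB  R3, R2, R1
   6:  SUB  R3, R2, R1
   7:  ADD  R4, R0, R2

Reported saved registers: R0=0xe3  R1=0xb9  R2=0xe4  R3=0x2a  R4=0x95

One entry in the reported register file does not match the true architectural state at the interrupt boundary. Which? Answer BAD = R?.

BAD = R3

after  0: R0=0xe3 R1=0x51 R2=0x01 R3=0x94 R4=0x95  N=0 Z=0
after  1: R0=0xe3 R1=0x51 R2=0x01 R3=0xc5 R4=0x95  N=1 Z=0
after  2: R0=0xe3 R1=0x51 R2=0x01 R3=0xd5 R4=0x95  N=1 Z=0
after  3: R0=0xe3 R1=0x51 R2=0xe4 R3=0xd5 R4=0x95  N=1 Z=0
after  4: R0=0xe3 R1=0xb9 R2=0xe4 R3=0xd5 R4=0x95  N=1 Z=0
after  5: R0=0xe3 R1=0xb9 R2=0xe4 R3=0x2b R4=0x95  N=0 Z=0
after  6: R0=0xe3 R1=0xb9 R2=0xe4 R3=0x2b R4=0x95  N=0 Z=0
-- IRQ taken; context saved, return-PC = 7 --
mismatch: R3: reported 0x2a vs actual 0x2b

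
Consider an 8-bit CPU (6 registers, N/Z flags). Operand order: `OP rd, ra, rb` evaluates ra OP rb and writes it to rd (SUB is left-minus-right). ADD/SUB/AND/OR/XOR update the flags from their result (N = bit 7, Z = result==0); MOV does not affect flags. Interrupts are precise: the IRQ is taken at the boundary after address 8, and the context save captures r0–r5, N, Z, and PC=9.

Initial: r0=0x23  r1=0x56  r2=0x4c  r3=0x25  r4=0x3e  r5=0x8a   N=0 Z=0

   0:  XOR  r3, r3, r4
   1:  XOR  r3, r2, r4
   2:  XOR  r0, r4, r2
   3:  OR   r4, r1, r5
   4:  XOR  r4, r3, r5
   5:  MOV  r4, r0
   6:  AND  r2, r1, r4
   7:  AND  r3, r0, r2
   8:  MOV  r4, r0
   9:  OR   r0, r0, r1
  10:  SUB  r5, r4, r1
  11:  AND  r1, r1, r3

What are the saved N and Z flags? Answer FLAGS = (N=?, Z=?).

after  0: r0=0x23 r1=0x56 r2=0x4c r3=0x1b r4=0x3e r5=0x8a  N=0 Z=0
after  1: r0=0x23 r1=0x56 r2=0x4c r3=0x72 r4=0x3e r5=0x8a  N=0 Z=0
after  2: r0=0x72 r1=0x56 r2=0x4c r3=0x72 r4=0x3e r5=0x8a  N=0 Z=0
after  3: r0=0x72 r1=0x56 r2=0x4c r3=0x72 r4=0xde r5=0x8a  N=1 Z=0
after  4: r0=0x72 r1=0x56 r2=0x4c r3=0x72 r4=0xf8 r5=0x8a  N=1 Z=0
after  5: r0=0x72 r1=0x56 r2=0x4c r3=0x72 r4=0x72 r5=0x8a  N=1 Z=0
after  6: r0=0x72 r1=0x56 r2=0x52 r3=0x72 r4=0x72 r5=0x8a  N=0 Z=0
after  7: r0=0x72 r1=0x56 r2=0x52 r3=0x52 r4=0x72 r5=0x8a  N=0 Z=0
after  8: r0=0x72 r1=0x56 r2=0x52 r3=0x52 r4=0x72 r5=0x8a  N=0 Z=0
-- IRQ taken; context saved, return-PC = 9 --

FLAGS = (N=0, Z=0)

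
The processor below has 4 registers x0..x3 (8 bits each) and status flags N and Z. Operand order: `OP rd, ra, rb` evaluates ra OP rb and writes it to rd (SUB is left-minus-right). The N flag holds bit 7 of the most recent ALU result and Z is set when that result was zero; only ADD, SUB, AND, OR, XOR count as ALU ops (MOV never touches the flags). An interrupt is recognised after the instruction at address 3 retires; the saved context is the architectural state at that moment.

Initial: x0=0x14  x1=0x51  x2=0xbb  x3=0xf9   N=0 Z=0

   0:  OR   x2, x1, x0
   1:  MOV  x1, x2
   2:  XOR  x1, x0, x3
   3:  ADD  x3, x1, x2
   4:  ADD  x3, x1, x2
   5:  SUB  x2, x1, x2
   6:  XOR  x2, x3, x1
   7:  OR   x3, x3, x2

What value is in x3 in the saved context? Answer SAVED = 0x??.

after  0: x0=0x14 x1=0x51 x2=0x55 x3=0xf9  N=0 Z=0
after  1: x0=0x14 x1=0x55 x2=0x55 x3=0xf9  N=0 Z=0
after  2: x0=0x14 x1=0xed x2=0x55 x3=0xf9  N=1 Z=0
after  3: x0=0x14 x1=0xed x2=0x55 x3=0x42  N=0 Z=0
-- IRQ taken; context saved, return-PC = 4 --

SAVED = 0x42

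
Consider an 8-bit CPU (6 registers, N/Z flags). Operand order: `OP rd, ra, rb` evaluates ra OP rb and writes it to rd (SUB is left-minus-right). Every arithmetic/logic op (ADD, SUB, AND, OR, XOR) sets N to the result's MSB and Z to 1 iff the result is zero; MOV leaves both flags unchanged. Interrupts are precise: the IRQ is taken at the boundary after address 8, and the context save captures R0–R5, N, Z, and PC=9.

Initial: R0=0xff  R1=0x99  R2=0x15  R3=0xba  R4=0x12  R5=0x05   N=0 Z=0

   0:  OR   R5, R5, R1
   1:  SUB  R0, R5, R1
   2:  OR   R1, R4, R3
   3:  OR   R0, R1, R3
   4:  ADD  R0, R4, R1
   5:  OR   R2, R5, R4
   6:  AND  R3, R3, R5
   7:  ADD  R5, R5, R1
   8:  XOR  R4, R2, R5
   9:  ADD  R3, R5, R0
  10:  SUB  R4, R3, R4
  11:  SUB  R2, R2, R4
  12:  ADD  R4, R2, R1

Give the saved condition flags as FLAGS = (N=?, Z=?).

FLAGS = (N=1, Z=0)

after  0: R0=0xff R1=0x99 R2=0x15 R3=0xba R4=0x12 R5=0x9d  N=1 Z=0
after  1: R0=0x04 R1=0x99 R2=0x15 R3=0xba R4=0x12 R5=0x9d  N=0 Z=0
after  2: R0=0x04 R1=0xba R2=0x15 R3=0xba R4=0x12 R5=0x9d  N=1 Z=0
after  3: R0=0xba R1=0xba R2=0x15 R3=0xba R4=0x12 R5=0x9d  N=1 Z=0
after  4: R0=0xcc R1=0xba R2=0x15 R3=0xba R4=0x12 R5=0x9d  N=1 Z=0
after  5: R0=0xcc R1=0xba R2=0x9f R3=0xba R4=0x12 R5=0x9d  N=1 Z=0
after  6: R0=0xcc R1=0xba R2=0x9f R3=0x98 R4=0x12 R5=0x9d  N=1 Z=0
after  7: R0=0xcc R1=0xba R2=0x9f R3=0x98 R4=0x12 R5=0x57  N=0 Z=0
after  8: R0=0xcc R1=0xba R2=0x9f R3=0x98 R4=0xc8 R5=0x57  N=1 Z=0
-- IRQ taken; context saved, return-PC = 9 --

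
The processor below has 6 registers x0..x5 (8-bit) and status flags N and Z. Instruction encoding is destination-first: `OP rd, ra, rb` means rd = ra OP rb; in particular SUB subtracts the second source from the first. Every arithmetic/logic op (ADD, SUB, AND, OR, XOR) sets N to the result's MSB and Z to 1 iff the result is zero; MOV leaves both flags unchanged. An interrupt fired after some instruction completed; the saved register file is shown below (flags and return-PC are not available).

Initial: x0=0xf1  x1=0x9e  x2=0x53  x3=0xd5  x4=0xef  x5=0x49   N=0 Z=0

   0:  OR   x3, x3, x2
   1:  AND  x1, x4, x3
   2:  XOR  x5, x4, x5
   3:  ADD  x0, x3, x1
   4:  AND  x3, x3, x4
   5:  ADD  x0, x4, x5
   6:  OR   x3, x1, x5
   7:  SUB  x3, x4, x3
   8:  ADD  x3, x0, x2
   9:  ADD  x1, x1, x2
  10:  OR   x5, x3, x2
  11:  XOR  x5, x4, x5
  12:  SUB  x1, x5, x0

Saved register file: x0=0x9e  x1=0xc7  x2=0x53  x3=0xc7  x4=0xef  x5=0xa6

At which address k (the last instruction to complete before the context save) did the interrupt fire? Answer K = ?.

after  0: x0=0xf1 x1=0x9e x2=0x53 x3=0xd7 x4=0xef x5=0x49  N=1 Z=0
after  1: x0=0xf1 x1=0xc7 x2=0x53 x3=0xd7 x4=0xef x5=0x49  N=1 Z=0
after  2: x0=0xf1 x1=0xc7 x2=0x53 x3=0xd7 x4=0xef x5=0xa6  N=1 Z=0
after  3: x0=0x9e x1=0xc7 x2=0x53 x3=0xd7 x4=0xef x5=0xa6  N=1 Z=0
after  4: x0=0x9e x1=0xc7 x2=0x53 x3=0xc7 x4=0xef x5=0xa6  N=1 Z=0
-- IRQ taken; context saved, return-PC = 5 --

K = 4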